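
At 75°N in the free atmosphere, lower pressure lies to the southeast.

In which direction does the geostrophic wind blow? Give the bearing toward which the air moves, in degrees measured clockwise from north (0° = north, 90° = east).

The pressure-gradient force points toward the southeast (bearing 135°).
Geostrophic balance: in the Northern Hemisphere the Coriolis force deflects motion to the right, so the geostrophic wind blows 90° to the right of the pressure-gradient force (low pressure on the left).
Rotating 135° by 90° clockwise gives 225° — the wind blows toward the southwest.

225°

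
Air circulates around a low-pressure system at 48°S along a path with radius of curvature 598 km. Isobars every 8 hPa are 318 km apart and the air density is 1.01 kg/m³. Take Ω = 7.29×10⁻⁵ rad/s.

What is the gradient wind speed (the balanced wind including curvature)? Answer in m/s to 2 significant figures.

Coriolis parameter at 48°S:
f = 2Ω sin φ = 2 × 7.29×10⁻⁵ × sin 48° = 1.08×10⁻⁴ s⁻¹
Pressure gradient: |∂P/∂n| = 800 Pa / 318000 m = 2.52×10⁻³ Pa/m
Geostrophic speed: V_g = |∂P/∂n|/(fρ) = 2.52×10⁻³/(1.08×10⁻⁴ × 1.01) = 23.0 m/s
Around a low, centrifugal force acts outward with Coriolis, so pressure-gradient force balances both:
(1/ρ)|∂P/∂n| = fV + V²/R  →  V² + fR·V − fR·V_g = 0
With fR = 1.08×10⁻⁴ × 598×10³ m = 64.8 m/s:
V = [−fR + √((fR)² + 4 fR V_g)]/2 = [−64.8 + √(64.8² + 4×64.8×23)]/2 = 18 m/s
Subgeostrophic (V < V_g = 23 m/s), as expected around a low.

18 m/s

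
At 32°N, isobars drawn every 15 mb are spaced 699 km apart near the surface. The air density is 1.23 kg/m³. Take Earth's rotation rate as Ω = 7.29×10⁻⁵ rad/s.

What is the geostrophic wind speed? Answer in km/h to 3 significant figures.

81.3 km/h

Coriolis parameter at 32°N:
f = 2Ω sin φ = 2 × 7.29×10⁻⁵ × sin 32° = 7.73×10⁻⁵ s⁻¹
Pressure gradient: |∂P/∂n| = 1500 Pa / 699000 m = 2.15×10⁻³ Pa/m
Geostrophic balance (pressure-gradient force = Coriolis force):
V_g = (1/(fρ)) |∂P/∂n| = 2.15×10⁻³ / (7.73×10⁻⁵ × 1.23) = 22.6 m/s
Converting: 22.6 m/s × 3.6 = 81.3 km/h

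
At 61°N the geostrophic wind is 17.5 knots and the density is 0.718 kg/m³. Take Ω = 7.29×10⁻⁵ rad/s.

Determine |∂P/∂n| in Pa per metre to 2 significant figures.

8.2×10⁻⁴ Pa/m

Coriolis parameter at 61°N:
f = 2Ω sin φ = 2 × 7.29×10⁻⁵ × sin 61° = 1.28×10⁻⁴ s⁻¹
Wind speed in SI: 17.5 knots = 9.00 m/s
Geostrophic balance rearranged: |∂P/∂n| = f ρ V_g
|∂P/∂n| = 1.28×10⁻⁴ × 0.718 × 9.00 = 8.24×10⁻⁴ Pa/m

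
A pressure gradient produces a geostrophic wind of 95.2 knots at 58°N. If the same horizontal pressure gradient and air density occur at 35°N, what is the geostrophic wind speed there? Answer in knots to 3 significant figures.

With the same pressure gradient and density, V_g ∝ 1/f ∝ 1/sin φ.
V₂ = V₁ · sin φ₁ / sin φ₂ = 95.2 × sin 58° / sin 35°
V₂ = 95.2 × 0.8480/0.5736 = 141 knots

141 knots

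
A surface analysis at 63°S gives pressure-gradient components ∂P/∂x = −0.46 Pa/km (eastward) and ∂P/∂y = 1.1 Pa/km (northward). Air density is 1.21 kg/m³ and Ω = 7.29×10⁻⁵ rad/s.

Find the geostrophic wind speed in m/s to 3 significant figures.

Coriolis parameter at 63°S:
f = 2Ω sin φ = 2 × 7.29×10⁻⁵ × sin 63° = 1.30×10⁻⁴ s⁻¹
In the Southern Hemisphere f is negative: f = −1.30×10⁻⁴ s⁻¹.
Component geostrophic relations (x east, y north):
u_g = −(1/(fρ)) ∂P/∂y,  v_g = (1/(fρ)) ∂P/∂x
u_g = −(1.1×10⁻³)/(−1.30×10⁻⁴ × 1.21) = 7.00 m/s;  v_g = (−0.46×10⁻³)/(−1.30×10⁻⁴ × 1.21) = 2.93 m/s
|V_g| = √(u_g² + v_g²) = 7.59 m/s

7.59 m/s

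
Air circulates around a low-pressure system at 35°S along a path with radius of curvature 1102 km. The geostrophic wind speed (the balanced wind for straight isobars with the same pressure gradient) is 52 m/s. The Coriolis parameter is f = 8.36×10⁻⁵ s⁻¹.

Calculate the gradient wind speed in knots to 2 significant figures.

72 knots

Around a low, centrifugal force acts outward with Coriolis, so pressure-gradient force balances both:
(1/ρ)|∂P/∂n| = fV + V²/R  →  V² + fR·V − fR·V_g = 0
With fR = 8.36×10⁻⁵ × 1102×10³ m = 92.1 m/s:
V = [−fR + √((fR)² + 4 fR V_g)]/2 = [−92.1 + √(92.1² + 4×92.1×52)]/2 = 37.1 m/s
Subgeostrophic (V < V_g = 52 m/s), as expected around a low.
Converting: 37.1 m/s × 1.944 = 72 knots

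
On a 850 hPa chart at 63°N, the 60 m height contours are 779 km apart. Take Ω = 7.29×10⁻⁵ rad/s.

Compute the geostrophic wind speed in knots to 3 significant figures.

11.3 knots

Coriolis parameter at 63°N:
f = 2Ω sin φ = 2 × 7.29×10⁻⁵ × sin 63° = 1.30×10⁻⁴ s⁻¹
Height gradient: |∂Z/∂n| = 60 m / 779000 m = 7.70×10⁻⁵
On a pressure surface, geostrophic balance gives V_g = (g/f)|∂Z/∂n|:
V_g = 9.81 × 7.70×10⁻⁵ / 1.30×10⁻⁴ = 5.82 m/s
Converting: 5.82 m/s × 1.944 = 11.3 knots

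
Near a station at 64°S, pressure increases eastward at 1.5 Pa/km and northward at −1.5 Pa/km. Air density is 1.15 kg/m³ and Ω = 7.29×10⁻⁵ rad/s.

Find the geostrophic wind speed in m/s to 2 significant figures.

14 m/s

Coriolis parameter at 64°S:
f = 2Ω sin φ = 2 × 7.29×10⁻⁵ × sin 64° = 1.31×10⁻⁴ s⁻¹
In the Southern Hemisphere f is negative: f = −1.31×10⁻⁴ s⁻¹.
Component geostrophic relations (x east, y north):
u_g = −(1/(fρ)) ∂P/∂y,  v_g = (1/(fρ)) ∂P/∂x
u_g = −(−1.5×10⁻³)/(−1.31×10⁻⁴ × 1.15) = −9.95 m/s;  v_g = (1.5×10⁻³)/(−1.31×10⁻⁴ × 1.15) = −9.95 m/s
|V_g| = √(u_g² + v_g²) = 14.1 m/s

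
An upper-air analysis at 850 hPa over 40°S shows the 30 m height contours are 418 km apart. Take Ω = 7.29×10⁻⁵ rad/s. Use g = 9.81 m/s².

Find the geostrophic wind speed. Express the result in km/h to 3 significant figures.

27.0 km/h

Coriolis parameter at 40°S:
f = 2Ω sin φ = 2 × 7.29×10⁻⁵ × sin 40° = 9.37×10⁻⁵ s⁻¹
Height gradient: |∂Z/∂n| = 30 m / 418000 m = 7.18×10⁻⁵
On a pressure surface, geostrophic balance gives V_g = (g/f)|∂Z/∂n|:
V_g = 9.81 × 7.18×10⁻⁵ / 9.37×10⁻⁵ = 7.51 m/s
Converting: 7.51 m/s × 3.6 = 27.0 km/h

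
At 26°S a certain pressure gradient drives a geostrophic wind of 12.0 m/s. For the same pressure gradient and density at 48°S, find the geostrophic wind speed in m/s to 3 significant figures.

With the same pressure gradient and density, V_g ∝ 1/f ∝ 1/sin φ.
V₂ = V₁ · sin φ₁ / sin φ₂ = 12.0 × sin 26° / sin 48°
V₂ = 12.0 × 0.4384/0.7431 = 7.08 m/s

7.08 m/s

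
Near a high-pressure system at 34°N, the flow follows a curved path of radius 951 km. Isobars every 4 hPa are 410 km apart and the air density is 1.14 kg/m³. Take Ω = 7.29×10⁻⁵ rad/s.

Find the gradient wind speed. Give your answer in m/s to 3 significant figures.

Coriolis parameter at 34°N:
f = 2Ω sin φ = 2 × 7.29×10⁻⁵ × sin 34° = 8.15×10⁻⁵ s⁻¹
Pressure gradient: |∂P/∂n| = 400 Pa / 410000 m = 9.76×10⁻⁴ Pa/m
Geostrophic speed: V_g = |∂P/∂n|/(fρ) = 9.76×10⁻⁴/(8.15×10⁻⁵ × 1.14) = 10.5 m/s
Around a high, pressure-gradient force acts outward with centrifugal, so Coriolis balances both:
fV = (1/ρ)|∂P/∂n| + V²/R  →  V² − fR·V + fR·V_g = 0
With fR = 8.15×10⁻⁵ × 951×10³ m = 77.5 m/s:
V = [fR − √((fR)² − 4 fR V_g)]/2 = [77.5 − √(77.5² − 4×77.5×10.5)]/2 = 12.5 m/s
Supergeostrophic (V > V_g = 10.5 m/s), as expected around a high.

12.5 m/s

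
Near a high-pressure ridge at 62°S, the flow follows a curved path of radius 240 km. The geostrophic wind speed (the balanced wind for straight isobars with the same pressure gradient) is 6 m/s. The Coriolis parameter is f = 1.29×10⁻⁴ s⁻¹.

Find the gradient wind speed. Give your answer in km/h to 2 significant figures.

29 km/h

Around a high, pressure-gradient force acts outward with centrifugal, so Coriolis balances both:
fV = (1/ρ)|∂P/∂n| + V²/R  →  V² − fR·V + fR·V_g = 0
With fR = 1.29×10⁻⁴ × 240×10³ m = 31.0 m/s:
V = [fR − √((fR)² − 4 fR V_g)]/2 = [31.0 − √(31.0² − 4×31.0×6)]/2 = 8.14 m/s
Supergeostrophic (V > V_g = 6 m/s), as expected around a high.
Converting: 8.14 m/s × 3.6 = 29 km/h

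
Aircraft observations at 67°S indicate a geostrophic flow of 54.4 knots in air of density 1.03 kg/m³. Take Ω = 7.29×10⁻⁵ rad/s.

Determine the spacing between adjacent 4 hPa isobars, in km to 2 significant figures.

100 km

Coriolis parameter at 67°S:
f = 2Ω sin φ = 2 × 7.29×10⁻⁵ × sin 67° = 1.34×10⁻⁴ s⁻¹
Wind speed in SI: 54.4 knots = 28.0 m/s
Geostrophic balance rearranged: |∂P/∂n| = f ρ V_g
|∂P/∂n| = 1.34×10⁻⁴ × 1.03 × 28.0 = 3.87×10⁻³ Pa/m
Isobar spacing: Δn = ΔP/|∂P/∂n| = 400 Pa / 3.87×10⁻³ Pa/m = 103396 m ≈ 100 km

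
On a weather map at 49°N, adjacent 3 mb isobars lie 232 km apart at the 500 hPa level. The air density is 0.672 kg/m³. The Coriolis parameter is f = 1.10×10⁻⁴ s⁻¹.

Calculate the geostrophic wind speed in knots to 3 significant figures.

34.0 knots

Pressure gradient: |∂P/∂n| = 300 Pa / 232000 m = 1.29×10⁻³ Pa/m
Geostrophic balance (pressure-gradient force = Coriolis force):
V_g = (1/(fρ)) |∂P/∂n| = 1.29×10⁻³ / (1.10×10⁻⁴ × 0.672) = 17.5 m/s
Converting: 17.5 m/s × 1.944 = 34.0 knots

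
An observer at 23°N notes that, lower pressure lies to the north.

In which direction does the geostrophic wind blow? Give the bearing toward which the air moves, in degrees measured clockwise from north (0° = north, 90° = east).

The pressure-gradient force points toward the north (bearing 000°).
Geostrophic balance: in the Northern Hemisphere the Coriolis force deflects motion to the right, so the geostrophic wind blows 90° to the right of the pressure-gradient force (low pressure on the left).
Rotating 000° by 90° clockwise gives 090° — the wind blows toward the east.

090°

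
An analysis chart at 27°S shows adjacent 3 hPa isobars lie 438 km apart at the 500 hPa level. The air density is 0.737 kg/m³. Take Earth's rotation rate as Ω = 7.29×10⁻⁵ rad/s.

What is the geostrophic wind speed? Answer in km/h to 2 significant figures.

Coriolis parameter at 27°S:
f = 2Ω sin φ = 2 × 7.29×10⁻⁵ × sin 27° = 6.62×10⁻⁵ s⁻¹
Pressure gradient: |∂P/∂n| = 300 Pa / 438000 m = 6.85×10⁻⁴ Pa/m
Geostrophic balance (pressure-gradient force = Coriolis force):
V_g = (1/(fρ)) |∂P/∂n| = 6.85×10⁻⁴ / (6.62×10⁻⁵ × 0.737) = 14.0 m/s
Converting: 14.0 m/s × 3.6 = 51 km/h

51 km/h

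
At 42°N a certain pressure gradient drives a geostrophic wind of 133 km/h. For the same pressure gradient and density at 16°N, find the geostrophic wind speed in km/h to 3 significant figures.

With the same pressure gradient and density, V_g ∝ 1/f ∝ 1/sin φ.
V₂ = V₁ · sin φ₁ / sin φ₂ = 133 × sin 42° / sin 16°
V₂ = 133 × 0.6691/0.2756 = 323 km/h

323 km/h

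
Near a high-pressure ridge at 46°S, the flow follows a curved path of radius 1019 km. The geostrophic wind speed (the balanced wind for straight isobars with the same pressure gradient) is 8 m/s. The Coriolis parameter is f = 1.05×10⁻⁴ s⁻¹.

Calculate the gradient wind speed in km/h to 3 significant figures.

31.4 km/h

Around a high, pressure-gradient force acts outward with centrifugal, so Coriolis balances both:
fV = (1/ρ)|∂P/∂n| + V²/R  →  V² − fR·V + fR·V_g = 0
With fR = 1.05×10⁻⁴ × 1019×10³ m = 107 m/s:
V = [fR − √((fR)² − 4 fR V_g)]/2 = [107 − √(107² − 4×107×8)]/2 = 8.71 m/s
Supergeostrophic (V > V_g = 8 m/s), as expected around a high.
Converting: 8.71 m/s × 3.6 = 31.4 km/h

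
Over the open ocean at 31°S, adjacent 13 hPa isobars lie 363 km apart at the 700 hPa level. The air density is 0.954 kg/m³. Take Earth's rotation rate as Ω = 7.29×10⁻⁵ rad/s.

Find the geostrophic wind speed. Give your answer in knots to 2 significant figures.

Coriolis parameter at 31°S:
f = 2Ω sin φ = 2 × 7.29×10⁻⁵ × sin 31° = 7.51×10⁻⁵ s⁻¹
Pressure gradient: |∂P/∂n| = 1300 Pa / 363000 m = 3.58×10⁻³ Pa/m
Geostrophic balance (pressure-gradient force = Coriolis force):
V_g = (1/(fρ)) |∂P/∂n| = 3.58×10⁻³ / (7.51×10⁻⁵ × 0.954) = 50.0 m/s
Converting: 50.0 m/s × 1.944 = 97 knots

97 knots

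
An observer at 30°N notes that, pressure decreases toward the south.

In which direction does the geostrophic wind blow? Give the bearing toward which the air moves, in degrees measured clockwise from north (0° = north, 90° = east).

270°

The pressure-gradient force points toward the south (bearing 180°).
Geostrophic balance: in the Northern Hemisphere the Coriolis force deflects motion to the right, so the geostrophic wind blows 90° to the right of the pressure-gradient force (low pressure on the left).
Rotating 180° by 90° clockwise gives 270° — the wind blows toward the west.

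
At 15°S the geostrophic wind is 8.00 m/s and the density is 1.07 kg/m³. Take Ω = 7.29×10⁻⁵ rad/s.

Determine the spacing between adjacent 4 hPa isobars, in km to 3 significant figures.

Coriolis parameter at 15°S:
f = 2Ω sin φ = 2 × 7.29×10⁻⁵ × sin 15° = 3.77×10⁻⁵ s⁻¹
Geostrophic balance rearranged: |∂P/∂n| = f ρ V_g
|∂P/∂n| = 3.77×10⁻⁵ × 1.07 × 8.00 = 3.23×10⁻⁴ Pa/m
Isobar spacing: Δn = ΔP/|∂P/∂n| = 400 Pa / 3.23×10⁻⁴ Pa/m = 1238319 m ≈ 1240 km

1240 km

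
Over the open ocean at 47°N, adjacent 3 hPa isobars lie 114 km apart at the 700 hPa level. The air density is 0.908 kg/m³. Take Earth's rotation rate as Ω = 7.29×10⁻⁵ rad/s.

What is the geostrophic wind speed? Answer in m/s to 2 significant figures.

27 m/s

Coriolis parameter at 47°N:
f = 2Ω sin φ = 2 × 7.29×10⁻⁵ × sin 47° = 1.07×10⁻⁴ s⁻¹
Pressure gradient: |∂P/∂n| = 300 Pa / 114000 m = 2.63×10⁻³ Pa/m
Geostrophic balance (pressure-gradient force = Coriolis force):
V_g = (1/(fρ)) |∂P/∂n| = 2.63×10⁻³ / (1.07×10⁻⁴ × 0.908) = 27.2 m/s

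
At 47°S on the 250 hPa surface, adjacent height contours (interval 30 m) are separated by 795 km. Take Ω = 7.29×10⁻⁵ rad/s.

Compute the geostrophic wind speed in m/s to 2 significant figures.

Coriolis parameter at 47°S:
f = 2Ω sin φ = 2 × 7.29×10⁻⁵ × sin 47° = 1.07×10⁻⁴ s⁻¹
Height gradient: |∂Z/∂n| = 30 m / 795000 m = 3.77×10⁻⁵
On a pressure surface, geostrophic balance gives V_g = (g/f)|∂Z/∂n|:
V_g = 9.81 × 3.77×10⁻⁵ / 1.07×10⁻⁴ = 3.47 m/s

3.5 m/s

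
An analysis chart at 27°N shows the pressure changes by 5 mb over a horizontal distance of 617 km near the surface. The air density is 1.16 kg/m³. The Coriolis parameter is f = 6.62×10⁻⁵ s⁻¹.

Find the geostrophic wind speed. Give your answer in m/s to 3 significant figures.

10.6 m/s

Pressure gradient: |∂P/∂n| = 500 Pa / 617000 m = 8.10×10⁻⁴ Pa/m
Geostrophic balance (pressure-gradient force = Coriolis force):
V_g = (1/(fρ)) |∂P/∂n| = 8.10×10⁻⁴ / (6.62×10⁻⁵ × 1.16) = 10.6 m/s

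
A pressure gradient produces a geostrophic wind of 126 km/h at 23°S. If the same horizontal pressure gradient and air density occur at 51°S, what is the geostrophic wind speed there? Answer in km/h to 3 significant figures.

63.3 km/h

With the same pressure gradient and density, V_g ∝ 1/f ∝ 1/sin φ.
V₂ = V₁ · sin φ₁ / sin φ₂ = 126 × sin 23° / sin 51°
V₂ = 126 × 0.3907/0.7771 = 63.3 km/h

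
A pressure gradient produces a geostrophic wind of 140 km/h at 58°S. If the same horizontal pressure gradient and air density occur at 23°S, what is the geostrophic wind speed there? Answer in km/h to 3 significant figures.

304 km/h

With the same pressure gradient and density, V_g ∝ 1/f ∝ 1/sin φ.
V₂ = V₁ · sin φ₁ / sin φ₂ = 140 × sin 58° / sin 23°
V₂ = 140 × 0.8480/0.3907 = 304 km/h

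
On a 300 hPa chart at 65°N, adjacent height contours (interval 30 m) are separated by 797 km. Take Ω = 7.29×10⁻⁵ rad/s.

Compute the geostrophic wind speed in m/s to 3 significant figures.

Coriolis parameter at 65°N:
f = 2Ω sin φ = 2 × 7.29×10⁻⁵ × sin 65° = 1.32×10⁻⁴ s⁻¹
Height gradient: |∂Z/∂n| = 30 m / 797000 m = 3.76×10⁻⁵
On a pressure surface, geostrophic balance gives V_g = (g/f)|∂Z/∂n|:
V_g = 9.81 × 3.76×10⁻⁵ / 1.32×10⁻⁴ = 2.79 m/s

2.79 m/s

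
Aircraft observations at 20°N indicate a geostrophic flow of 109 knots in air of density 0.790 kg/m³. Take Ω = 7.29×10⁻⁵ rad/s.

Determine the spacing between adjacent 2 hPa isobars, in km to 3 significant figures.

Coriolis parameter at 20°N:
f = 2Ω sin φ = 2 × 7.29×10⁻⁵ × sin 20° = 4.99×10⁻⁵ s⁻¹
Wind speed in SI: 109 knots = 56.1 m/s
Geostrophic balance rearranged: |∂P/∂n| = f ρ V_g
|∂P/∂n| = 4.99×10⁻⁵ × 0.790 × 56.1 = 2.21×10⁻³ Pa/m
Isobar spacing: Δn = ΔP/|∂P/∂n| = 200 Pa / 2.21×10⁻³ Pa/m = 90538 m ≈ 90.5 km

90.5 km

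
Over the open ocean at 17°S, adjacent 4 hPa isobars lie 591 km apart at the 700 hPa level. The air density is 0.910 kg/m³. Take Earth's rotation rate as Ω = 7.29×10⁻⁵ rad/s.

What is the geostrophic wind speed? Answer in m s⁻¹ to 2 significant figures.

17 m s⁻¹

Coriolis parameter at 17°S:
f = 2Ω sin φ = 2 × 7.29×10⁻⁵ × sin 17° = 4.26×10⁻⁵ s⁻¹
Pressure gradient: |∂P/∂n| = 400 Pa / 591000 m = 6.77×10⁻⁴ Pa/m
Geostrophic balance (pressure-gradient force = Coriolis force):
V_g = (1/(fρ)) |∂P/∂n| = 6.77×10⁻⁴ / (4.26×10⁻⁵ × 0.910) = 17.4 m/s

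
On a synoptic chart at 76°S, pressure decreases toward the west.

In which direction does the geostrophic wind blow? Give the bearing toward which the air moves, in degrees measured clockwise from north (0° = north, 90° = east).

180°

The pressure-gradient force points toward the west (bearing 270°).
Geostrophic balance: in the Southern Hemisphere the Coriolis force deflects motion to the left, so the geostrophic wind blows 90° to the left of the pressure-gradient force (low pressure on the right).
Rotating 270° by 90° counterclockwise gives 180° — the wind blows toward the south.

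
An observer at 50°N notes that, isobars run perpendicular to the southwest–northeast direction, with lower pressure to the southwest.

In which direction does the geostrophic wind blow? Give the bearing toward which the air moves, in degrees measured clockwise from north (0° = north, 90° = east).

315°

The pressure-gradient force points toward the southwest (bearing 225°).
Geostrophic balance: in the Northern Hemisphere the Coriolis force deflects motion to the right, so the geostrophic wind blows 90° to the right of the pressure-gradient force (low pressure on the left).
Rotating 225° by 90° clockwise gives 315° — the wind blows toward the northwest.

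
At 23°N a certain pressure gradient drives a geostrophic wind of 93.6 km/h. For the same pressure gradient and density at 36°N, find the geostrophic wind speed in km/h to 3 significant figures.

62.2 km/h

With the same pressure gradient and density, V_g ∝ 1/f ∝ 1/sin φ.
V₂ = V₁ · sin φ₁ / sin φ₂ = 93.6 × sin 23° / sin 36°
V₂ = 93.6 × 0.3907/0.5878 = 62.2 km/h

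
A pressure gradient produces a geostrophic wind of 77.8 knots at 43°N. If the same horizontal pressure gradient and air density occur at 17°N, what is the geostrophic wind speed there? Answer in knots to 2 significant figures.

180 knots

With the same pressure gradient and density, V_g ∝ 1/f ∝ 1/sin φ.
V₂ = V₁ · sin φ₁ / sin φ₂ = 77.8 × sin 43° / sin 17°
V₂ = 77.8 × 0.6820/0.2924 = 180 knots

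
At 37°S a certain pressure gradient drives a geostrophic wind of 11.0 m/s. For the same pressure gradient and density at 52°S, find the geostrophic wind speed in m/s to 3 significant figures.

With the same pressure gradient and density, V_g ∝ 1/f ∝ 1/sin φ.
V₂ = V₁ · sin φ₁ / sin φ₂ = 11.0 × sin 37° / sin 52°
V₂ = 11.0 × 0.6018/0.7880 = 8.40 m/s

8.40 m/s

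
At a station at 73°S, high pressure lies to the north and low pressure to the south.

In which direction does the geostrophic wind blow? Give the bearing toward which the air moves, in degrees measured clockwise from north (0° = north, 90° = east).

The pressure-gradient force points toward the south (bearing 180°).
Geostrophic balance: in the Southern Hemisphere the Coriolis force deflects motion to the left, so the geostrophic wind blows 90° to the left of the pressure-gradient force (low pressure on the right).
Rotating 180° by 90° counterclockwise gives 090° — the wind blows toward the east.

090°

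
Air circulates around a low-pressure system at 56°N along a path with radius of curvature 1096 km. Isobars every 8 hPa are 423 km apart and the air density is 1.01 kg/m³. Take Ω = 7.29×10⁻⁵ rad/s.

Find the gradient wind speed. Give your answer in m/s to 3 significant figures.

14.0 m/s

Coriolis parameter at 56°N:
f = 2Ω sin φ = 2 × 7.29×10⁻⁵ × sin 56° = 1.21×10⁻⁴ s⁻¹
Pressure gradient: |∂P/∂n| = 800 Pa / 423000 m = 1.89×10⁻³ Pa/m
Geostrophic speed: V_g = |∂P/∂n|/(fρ) = 1.89×10⁻³/(1.21×10⁻⁴ × 1.01) = 15.5 m/s
Around a low, centrifugal force acts outward with Coriolis, so pressure-gradient force balances both:
(1/ρ)|∂P/∂n| = fV + V²/R  →  V² + fR·V − fR·V_g = 0
With fR = 1.21×10⁻⁴ × 1096×10³ m = 132 m/s:
V = [−fR + √((fR)² + 4 fR V_g)]/2 = [−132 + √(132² + 4×132×15.5)]/2 = 14 m/s
Subgeostrophic (V < V_g = 15.5 m/s), as expected around a low.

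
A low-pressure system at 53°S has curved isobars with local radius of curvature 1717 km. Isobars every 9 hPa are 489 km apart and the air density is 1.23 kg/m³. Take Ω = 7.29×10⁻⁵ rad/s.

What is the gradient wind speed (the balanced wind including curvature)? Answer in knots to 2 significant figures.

Coriolis parameter at 53°S:
f = 2Ω sin φ = 2 × 7.29×10⁻⁵ × sin 53° = 1.16×10⁻⁴ s⁻¹
Pressure gradient: |∂P/∂n| = 900 Pa / 489000 m = 1.84×10⁻³ Pa/m
Geostrophic speed: V_g = |∂P/∂n|/(fρ) = 1.84×10⁻³/(1.16×10⁻⁴ × 1.23) = 12.9 m/s
Around a low, centrifugal force acts outward with Coriolis, so pressure-gradient force balances both:
(1/ρ)|∂P/∂n| = fV + V²/R  →  V² + fR·V − fR·V_g = 0
With fR = 1.16×10⁻⁴ × 1717×10³ m = 200 m/s:
V = [−fR + √((fR)² + 4 fR V_g)]/2 = [−200 + √(200² + 4×200×12.9)]/2 = 12.1 m/s
Subgeostrophic (V < V_g = 12.9 m/s), as expected around a low.
Converting: 12.1 m/s × 1.944 = 24 knots

24 knots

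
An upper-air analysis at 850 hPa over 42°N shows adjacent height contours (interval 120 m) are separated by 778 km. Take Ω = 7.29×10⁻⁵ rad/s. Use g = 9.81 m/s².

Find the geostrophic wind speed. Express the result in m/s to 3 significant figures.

15.5 m/s

Coriolis parameter at 42°N:
f = 2Ω sin φ = 2 × 7.29×10⁻⁵ × sin 42° = 9.76×10⁻⁵ s⁻¹
Height gradient: |∂Z/∂n| = 120 m / 778000 m = 1.54×10⁻⁴
On a pressure surface, geostrophic balance gives V_g = (g/f)|∂Z/∂n|:
V_g = 9.81 × 1.54×10⁻⁴ / 9.76×10⁻⁵ = 15.5 m/s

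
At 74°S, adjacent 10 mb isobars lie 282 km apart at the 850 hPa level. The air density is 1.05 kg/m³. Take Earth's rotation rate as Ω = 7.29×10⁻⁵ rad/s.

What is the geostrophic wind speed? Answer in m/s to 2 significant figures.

24 m/s

Coriolis parameter at 74°S:
f = 2Ω sin φ = 2 × 7.29×10⁻⁵ × sin 74° = 1.40×10⁻⁴ s⁻¹
Pressure gradient: |∂P/∂n| = 1000 Pa / 282000 m = 3.55×10⁻³ Pa/m
Geostrophic balance (pressure-gradient force = Coriolis force):
V_g = (1/(fρ)) |∂P/∂n| = 3.55×10⁻³ / (1.40×10⁻⁴ × 1.05) = 24.1 m/s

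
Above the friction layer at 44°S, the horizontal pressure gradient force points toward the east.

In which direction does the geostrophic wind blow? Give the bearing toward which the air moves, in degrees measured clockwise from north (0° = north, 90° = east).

The pressure-gradient force points toward the east (bearing 090°).
Geostrophic balance: in the Southern Hemisphere the Coriolis force deflects motion to the left, so the geostrophic wind blows 90° to the left of the pressure-gradient force (low pressure on the right).
Rotating 090° by 90° counterclockwise gives 000° — the wind blows toward the north.

000°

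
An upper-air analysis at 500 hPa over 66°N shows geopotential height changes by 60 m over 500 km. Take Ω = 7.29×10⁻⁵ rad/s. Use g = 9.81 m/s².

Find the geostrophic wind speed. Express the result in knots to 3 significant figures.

17.2 knots

Coriolis parameter at 66°N:
f = 2Ω sin φ = 2 × 7.29×10⁻⁵ × sin 66° = 1.33×10⁻⁴ s⁻¹
Height gradient: |∂Z/∂n| = 60 m / 500000 m = 1.20×10⁻⁴
On a pressure surface, geostrophic balance gives V_g = (g/f)|∂Z/∂n|:
V_g = 9.81 × 1.20×10⁻⁴ / 1.33×10⁻⁴ = 8.84 m/s
Converting: 8.84 m/s × 1.944 = 17.2 knots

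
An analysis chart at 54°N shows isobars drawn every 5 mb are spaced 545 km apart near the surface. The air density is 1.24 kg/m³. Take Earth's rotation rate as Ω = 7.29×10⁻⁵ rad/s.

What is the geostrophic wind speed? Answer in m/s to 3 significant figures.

6.27 m/s

Coriolis parameter at 54°N:
f = 2Ω sin φ = 2 × 7.29×10⁻⁵ × sin 54° = 1.18×10⁻⁴ s⁻¹
Pressure gradient: |∂P/∂n| = 500 Pa / 545000 m = 9.17×10⁻⁴ Pa/m
Geostrophic balance (pressure-gradient force = Coriolis force):
V_g = (1/(fρ)) |∂P/∂n| = 9.17×10⁻⁴ / (1.18×10⁻⁴ × 1.24) = 6.27 m/s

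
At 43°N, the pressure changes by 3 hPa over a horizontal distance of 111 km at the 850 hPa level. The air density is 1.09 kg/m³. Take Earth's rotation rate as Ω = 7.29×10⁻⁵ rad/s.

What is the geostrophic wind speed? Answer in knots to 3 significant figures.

Coriolis parameter at 43°N:
f = 2Ω sin φ = 2 × 7.29×10⁻⁵ × sin 43° = 9.94×10⁻⁵ s⁻¹
Pressure gradient: |∂P/∂n| = 300 Pa / 111000 m = 2.70×10⁻³ Pa/m
Geostrophic balance (pressure-gradient force = Coriolis force):
V_g = (1/(fρ)) |∂P/∂n| = 2.70×10⁻³ / (9.94×10⁻⁵ × 1.09) = 24.9 m/s
Converting: 24.9 m/s × 1.944 = 48.5 knots

48.5 knots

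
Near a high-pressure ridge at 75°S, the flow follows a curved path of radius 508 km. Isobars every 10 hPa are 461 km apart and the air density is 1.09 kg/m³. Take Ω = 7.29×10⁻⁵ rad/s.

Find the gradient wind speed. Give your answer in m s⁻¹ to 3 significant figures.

19.4 m s⁻¹

Coriolis parameter at 75°S:
f = 2Ω sin φ = 2 × 7.29×10⁻⁵ × sin 75° = 1.41×10⁻⁴ s⁻¹
Pressure gradient: |∂P/∂n| = 1000 Pa / 461000 m = 2.17×10⁻³ Pa/m
Geostrophic speed: V_g = |∂P/∂n|/(fρ) = 2.17×10⁻³/(1.41×10⁻⁴ × 1.09) = 14.1 m/s
Around a high, pressure-gradient force acts outward with centrifugal, so Coriolis balances both:
fV = (1/ρ)|∂P/∂n| + V²/R  →  V² − fR·V + fR·V_g = 0
With fR = 1.41×10⁻⁴ × 508×10³ m = 71.5 m/s:
V = [fR − √((fR)² − 4 fR V_g)]/2 = [71.5 − √(71.5² − 4×71.5×14.1)]/2 = 19.4 m/s
Supergeostrophic (V > V_g = 14.1 m/s), as expected around a high.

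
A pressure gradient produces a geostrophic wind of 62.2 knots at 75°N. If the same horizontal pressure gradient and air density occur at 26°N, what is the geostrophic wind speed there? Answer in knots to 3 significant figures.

137 knots

With the same pressure gradient and density, V_g ∝ 1/f ∝ 1/sin φ.
V₂ = V₁ · sin φ₁ / sin φ₂ = 62.2 × sin 75° / sin 26°
V₂ = 62.2 × 0.9659/0.4384 = 137 knots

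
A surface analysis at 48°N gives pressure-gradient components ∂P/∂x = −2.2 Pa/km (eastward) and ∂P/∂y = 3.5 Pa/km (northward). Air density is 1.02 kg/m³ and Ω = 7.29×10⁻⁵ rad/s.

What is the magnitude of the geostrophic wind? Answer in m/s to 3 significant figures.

Coriolis parameter at 48°N:
f = 2Ω sin φ = 2 × 7.29×10⁻⁵ × sin 48° = 1.08×10⁻⁴ s⁻¹
Component geostrophic relations (x east, y north):
u_g = −(1/(fρ)) ∂P/∂y,  v_g = (1/(fρ)) ∂P/∂x
u_g = −(3.5×10⁻³)/(1.08×10⁻⁴ × 1.02) = −31.7 m/s;  v_g = (−2.2×10⁻³)/(1.08×10⁻⁴ × 1.02) = −19.9 m/s
|V_g| = √(u_g² + v_g²) = 37.4 m/s

37.4 m/s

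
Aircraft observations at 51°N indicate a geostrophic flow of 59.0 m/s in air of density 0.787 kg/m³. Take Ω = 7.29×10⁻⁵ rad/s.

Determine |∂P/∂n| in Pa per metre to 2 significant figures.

5.3×10⁻³ Pa/m

Coriolis parameter at 51°N:
f = 2Ω sin φ = 2 × 7.29×10⁻⁵ × sin 51° = 1.13×10⁻⁴ s⁻¹
Geostrophic balance rearranged: |∂P/∂n| = f ρ V_g
|∂P/∂n| = 1.13×10⁻⁴ × 0.787 × 59.0 = 5.26×10⁻³ Pa/m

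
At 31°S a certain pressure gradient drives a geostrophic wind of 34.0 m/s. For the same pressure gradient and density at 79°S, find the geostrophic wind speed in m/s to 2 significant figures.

With the same pressure gradient and density, V_g ∝ 1/f ∝ 1/sin φ.
V₂ = V₁ · sin φ₁ / sin φ₂ = 34.0 × sin 31° / sin 79°
V₂ = 34.0 × 0.5150/0.9816 = 18 m/s

18 m/s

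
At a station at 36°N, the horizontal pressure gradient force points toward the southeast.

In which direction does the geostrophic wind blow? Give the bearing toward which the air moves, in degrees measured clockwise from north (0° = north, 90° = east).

225°

The pressure-gradient force points toward the southeast (bearing 135°).
Geostrophic balance: in the Northern Hemisphere the Coriolis force deflects motion to the right, so the geostrophic wind blows 90° to the right of the pressure-gradient force (low pressure on the left).
Rotating 135° by 90° clockwise gives 225° — the wind blows toward the southwest.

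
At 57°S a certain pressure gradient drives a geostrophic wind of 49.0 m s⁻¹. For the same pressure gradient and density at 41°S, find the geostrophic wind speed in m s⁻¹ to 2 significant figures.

63 m s⁻¹

With the same pressure gradient and density, V_g ∝ 1/f ∝ 1/sin φ.
V₂ = V₁ · sin φ₁ / sin φ₂ = 49.0 × sin 57° / sin 41°
V₂ = 49.0 × 0.8387/0.6561 = 63 m s⁻¹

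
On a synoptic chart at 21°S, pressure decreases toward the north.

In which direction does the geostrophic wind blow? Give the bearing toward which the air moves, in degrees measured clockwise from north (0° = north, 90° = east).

The pressure-gradient force points toward the north (bearing 000°).
Geostrophic balance: in the Southern Hemisphere the Coriolis force deflects motion to the left, so the geostrophic wind blows 90° to the left of the pressure-gradient force (low pressure on the right).
Rotating 000° by 90° counterclockwise gives 270° — the wind blows toward the west.

270°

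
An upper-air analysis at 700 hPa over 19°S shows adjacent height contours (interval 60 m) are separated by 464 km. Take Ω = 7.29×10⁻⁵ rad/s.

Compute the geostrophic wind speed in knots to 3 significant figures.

Coriolis parameter at 19°S:
f = 2Ω sin φ = 2 × 7.29×10⁻⁵ × sin 19° = 4.75×10⁻⁵ s⁻¹
Height gradient: |∂Z/∂n| = 60 m / 464000 m = 1.29×10⁻⁴
On a pressure surface, geostrophic balance gives V_g = (g/f)|∂Z/∂n|:
V_g = 9.81 × 1.29×10⁻⁴ / 4.75×10⁻⁵ = 26.7 m/s
Converting: 26.7 m/s × 1.944 = 51.9 knots

51.9 knots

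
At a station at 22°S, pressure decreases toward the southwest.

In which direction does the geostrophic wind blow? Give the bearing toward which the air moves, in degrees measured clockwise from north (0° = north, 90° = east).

135°

The pressure-gradient force points toward the southwest (bearing 225°).
Geostrophic balance: in the Southern Hemisphere the Coriolis force deflects motion to the left, so the geostrophic wind blows 90° to the left of the pressure-gradient force (low pressure on the right).
Rotating 225° by 90° counterclockwise gives 135° — the wind blows toward the southeast.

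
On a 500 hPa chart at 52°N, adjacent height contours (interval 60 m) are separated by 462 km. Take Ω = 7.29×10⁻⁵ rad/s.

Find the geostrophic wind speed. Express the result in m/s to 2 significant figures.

Coriolis parameter at 52°N:
f = 2Ω sin φ = 2 × 7.29×10⁻⁵ × sin 52° = 1.15×10⁻⁴ s⁻¹
Height gradient: |∂Z/∂n| = 60 m / 462000 m = 1.30×10⁻⁴
On a pressure surface, geostrophic balance gives V_g = (g/f)|∂Z/∂n|:
V_g = 9.81 × 1.30×10⁻⁴ / 1.15×10⁻⁴ = 11.1 m/s

11 m/s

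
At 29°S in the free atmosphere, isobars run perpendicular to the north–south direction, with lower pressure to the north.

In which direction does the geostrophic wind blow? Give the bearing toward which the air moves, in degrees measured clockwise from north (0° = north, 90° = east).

270°

The pressure-gradient force points toward the north (bearing 000°).
Geostrophic balance: in the Southern Hemisphere the Coriolis force deflects motion to the left, so the geostrophic wind blows 90° to the left of the pressure-gradient force (low pressure on the right).
Rotating 000° by 90° counterclockwise gives 270° — the wind blows toward the west.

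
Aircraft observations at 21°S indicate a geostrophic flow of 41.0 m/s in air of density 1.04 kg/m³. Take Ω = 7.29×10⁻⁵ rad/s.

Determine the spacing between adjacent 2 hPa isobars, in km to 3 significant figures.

89.8 km

Coriolis parameter at 21°S:
f = 2Ω sin φ = 2 × 7.29×10⁻⁵ × sin 21° = 5.23×10⁻⁵ s⁻¹
Geostrophic balance rearranged: |∂P/∂n| = f ρ V_g
|∂P/∂n| = 5.23×10⁻⁵ × 1.04 × 41.0 = 2.23×10⁻³ Pa/m
Isobar spacing: Δn = ΔP/|∂P/∂n| = 200 Pa / 2.23×10⁻³ Pa/m = 89769 m ≈ 89.8 km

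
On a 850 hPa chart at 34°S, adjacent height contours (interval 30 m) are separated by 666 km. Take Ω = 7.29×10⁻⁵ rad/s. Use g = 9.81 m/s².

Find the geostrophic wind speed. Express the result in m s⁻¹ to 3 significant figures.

Coriolis parameter at 34°S:
f = 2Ω sin φ = 2 × 7.29×10⁻⁵ × sin 34° = 8.15×10⁻⁵ s⁻¹
Height gradient: |∂Z/∂n| = 30 m / 666000 m = 4.50×10⁻⁵
On a pressure surface, geostrophic balance gives V_g = (g/f)|∂Z/∂n|:
V_g = 9.81 × 4.50×10⁻⁵ / 8.15×10⁻⁵ = 5.42 m/s

5.42 m s⁻¹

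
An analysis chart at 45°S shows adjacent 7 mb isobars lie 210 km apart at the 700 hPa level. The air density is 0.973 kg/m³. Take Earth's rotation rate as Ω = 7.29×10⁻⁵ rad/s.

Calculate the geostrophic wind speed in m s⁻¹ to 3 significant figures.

Coriolis parameter at 45°S:
f = 2Ω sin φ = 2 × 7.29×10⁻⁵ × sin 45° = 1.03×10⁻⁴ s⁻¹
Pressure gradient: |∂P/∂n| = 700 Pa / 210000 m = 3.33×10⁻³ Pa/m
Geostrophic balance (pressure-gradient force = Coriolis force):
V_g = (1/(fρ)) |∂P/∂n| = 3.33×10⁻³ / (1.03×10⁻⁴ × 0.973) = 33.2 m/s

33.2 m s⁻¹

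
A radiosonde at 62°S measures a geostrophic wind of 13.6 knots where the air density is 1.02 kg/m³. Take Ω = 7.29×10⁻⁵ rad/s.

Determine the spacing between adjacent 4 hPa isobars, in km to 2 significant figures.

440 km

Coriolis parameter at 62°S:
f = 2Ω sin φ = 2 × 7.29×10⁻⁵ × sin 62° = 1.29×10⁻⁴ s⁻¹
Wind speed in SI: 13.6 knots = 7.00 m/s
Geostrophic balance rearranged: |∂P/∂n| = f ρ V_g
|∂P/∂n| = 1.29×10⁻⁴ × 1.02 × 7.00 = 9.19×10⁻⁴ Pa/m
Isobar spacing: Δn = ΔP/|∂P/∂n| = 400 Pa / 9.19×10⁻⁴ Pa/m = 435402 m ≈ 440 km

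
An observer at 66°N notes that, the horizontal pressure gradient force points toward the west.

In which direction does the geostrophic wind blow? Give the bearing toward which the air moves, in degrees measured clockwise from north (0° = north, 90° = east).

000°

The pressure-gradient force points toward the west (bearing 270°).
Geostrophic balance: in the Northern Hemisphere the Coriolis force deflects motion to the right, so the geostrophic wind blows 90° to the right of the pressure-gradient force (low pressure on the left).
Rotating 270° by 90° clockwise gives 000° — the wind blows toward the north.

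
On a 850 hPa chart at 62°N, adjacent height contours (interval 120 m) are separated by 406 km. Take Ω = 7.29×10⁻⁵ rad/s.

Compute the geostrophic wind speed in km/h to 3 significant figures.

81.1 km/h

Coriolis parameter at 62°N:
f = 2Ω sin φ = 2 × 7.29×10⁻⁵ × sin 62° = 1.29×10⁻⁴ s⁻¹
Height gradient: |∂Z/∂n| = 120 m / 406000 m = 2.96×10⁻⁴
On a pressure surface, geostrophic balance gives V_g = (g/f)|∂Z/∂n|:
V_g = 9.81 × 2.96×10⁻⁴ / 1.29×10⁻⁴ = 22.5 m/s
Converting: 22.5 m/s × 3.6 = 81.1 km/h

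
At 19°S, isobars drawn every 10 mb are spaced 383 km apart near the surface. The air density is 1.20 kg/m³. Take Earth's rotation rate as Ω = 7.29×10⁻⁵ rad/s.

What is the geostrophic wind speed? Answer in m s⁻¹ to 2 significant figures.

46 m s⁻¹

Coriolis parameter at 19°S:
f = 2Ω sin φ = 2 × 7.29×10⁻⁵ × sin 19° = 4.75×10⁻⁵ s⁻¹
Pressure gradient: |∂P/∂n| = 1000 Pa / 383000 m = 2.61×10⁻³ Pa/m
Geostrophic balance (pressure-gradient force = Coriolis force):
V_g = (1/(fρ)) |∂P/∂n| = 2.61×10⁻³ / (4.75×10⁻⁵ × 1.20) = 45.8 m/s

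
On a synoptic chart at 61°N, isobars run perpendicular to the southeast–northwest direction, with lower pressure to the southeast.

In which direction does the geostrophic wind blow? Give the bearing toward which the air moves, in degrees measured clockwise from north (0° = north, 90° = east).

225°

The pressure-gradient force points toward the southeast (bearing 135°).
Geostrophic balance: in the Northern Hemisphere the Coriolis force deflects motion to the right, so the geostrophic wind blows 90° to the right of the pressure-gradient force (low pressure on the left).
Rotating 135° by 90° clockwise gives 225° — the wind blows toward the southwest.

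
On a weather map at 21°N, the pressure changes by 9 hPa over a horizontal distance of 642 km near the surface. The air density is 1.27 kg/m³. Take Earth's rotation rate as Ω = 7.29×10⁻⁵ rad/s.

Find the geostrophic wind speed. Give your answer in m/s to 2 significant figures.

Coriolis parameter at 21°N:
f = 2Ω sin φ = 2 × 7.29×10⁻⁵ × sin 21° = 5.23×10⁻⁵ s⁻¹
Pressure gradient: |∂P/∂n| = 900 Pa / 642000 m = 1.40×10⁻³ Pa/m
Geostrophic balance (pressure-gradient force = Coriolis force):
V_g = (1/(fρ)) |∂P/∂n| = 1.40×10⁻³ / (5.23×10⁻⁵ × 1.27) = 21.1 m/s

21 m/s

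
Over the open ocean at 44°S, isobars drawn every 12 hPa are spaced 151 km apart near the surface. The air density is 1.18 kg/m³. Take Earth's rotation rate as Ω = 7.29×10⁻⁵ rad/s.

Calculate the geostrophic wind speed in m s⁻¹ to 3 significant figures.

Coriolis parameter at 44°S:
f = 2Ω sin φ = 2 × 7.29×10⁻⁵ × sin 44° = 1.01×10⁻⁴ s⁻¹
Pressure gradient: |∂P/∂n| = 1200 Pa / 151000 m = 7.95×10⁻³ Pa/m
Geostrophic balance (pressure-gradient force = Coriolis force):
V_g = (1/(fρ)) |∂P/∂n| = 7.95×10⁻³ / (1.01×10⁻⁴ × 1.18) = 66.5 m/s

66.5 m s⁻¹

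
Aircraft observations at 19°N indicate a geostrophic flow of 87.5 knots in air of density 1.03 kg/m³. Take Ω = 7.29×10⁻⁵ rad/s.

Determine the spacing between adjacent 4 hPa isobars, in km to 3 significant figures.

182 km

Coriolis parameter at 19°N:
f = 2Ω sin φ = 2 × 7.29×10⁻⁵ × sin 19° = 4.75×10⁻⁵ s⁻¹
Wind speed in SI: 87.5 knots = 45.0 m/s
Geostrophic balance rearranged: |∂P/∂n| = f ρ V_g
|∂P/∂n| = 4.75×10⁻⁵ × 1.03 × 45.0 = 2.20×10⁻³ Pa/m
Isobar spacing: Δn = ΔP/|∂P/∂n| = 400 Pa / 2.20×10⁻³ Pa/m = 181751 m ≈ 182 km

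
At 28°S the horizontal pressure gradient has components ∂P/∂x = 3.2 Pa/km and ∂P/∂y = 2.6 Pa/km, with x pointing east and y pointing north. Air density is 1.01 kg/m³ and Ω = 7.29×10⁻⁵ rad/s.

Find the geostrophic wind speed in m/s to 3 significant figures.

59.6 m/s

Coriolis parameter at 28°S:
f = 2Ω sin φ = 2 × 7.29×10⁻⁵ × sin 28° = 6.84×10⁻⁵ s⁻¹
In the Southern Hemisphere f is negative: f = −6.84×10⁻⁵ s⁻¹.
Component geostrophic relations (x east, y north):
u_g = −(1/(fρ)) ∂P/∂y,  v_g = (1/(fρ)) ∂P/∂x
u_g = −(2.6×10⁻³)/(−6.84×10⁻⁵ × 1.01) = 37.6 m/s;  v_g = (3.2×10⁻³)/(−6.84×10⁻⁵ × 1.01) = −46.3 m/s
|V_g| = √(u_g² + v_g²) = 59.6 m/s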